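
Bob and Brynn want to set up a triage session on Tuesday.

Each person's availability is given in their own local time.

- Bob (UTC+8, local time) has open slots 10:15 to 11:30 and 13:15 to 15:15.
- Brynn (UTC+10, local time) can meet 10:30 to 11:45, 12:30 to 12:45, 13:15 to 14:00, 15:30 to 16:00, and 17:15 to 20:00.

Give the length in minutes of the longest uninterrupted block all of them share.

Bob → UTC: 02:15–03:30, 05:15–07:15.
Brynn → UTC: 00:30–01:45, 02:30–02:45, 03:15–04:00, 05:30–06:00, 07:15–10:00.
Bob ∩ Brynn: 02:30–02:45, 03:15–03:30, 05:30–06:00.
Common window lengths: 15, 15, 30 min; longest is 30.

30 minutes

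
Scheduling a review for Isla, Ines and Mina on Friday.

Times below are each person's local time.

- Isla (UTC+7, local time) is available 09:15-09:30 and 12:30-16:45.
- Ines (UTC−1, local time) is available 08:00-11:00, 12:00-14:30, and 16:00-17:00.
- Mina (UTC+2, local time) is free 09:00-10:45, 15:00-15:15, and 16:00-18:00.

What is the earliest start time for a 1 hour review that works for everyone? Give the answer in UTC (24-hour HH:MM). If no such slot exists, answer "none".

Isla → UTC: 02:15–02:30, 05:30–09:45.
Ines → UTC: 09:00–12:00, 13:00–15:30, 17:00–18:00.
Mina → UTC: 07:00–08:45, 13:00–13:15, 14:00–16:00.
Isla ∩ Ines: 09:00–09:45.
Isla ∩ Ines ∩ Mina: (none).
Windows ≥ 60 min: (none).

none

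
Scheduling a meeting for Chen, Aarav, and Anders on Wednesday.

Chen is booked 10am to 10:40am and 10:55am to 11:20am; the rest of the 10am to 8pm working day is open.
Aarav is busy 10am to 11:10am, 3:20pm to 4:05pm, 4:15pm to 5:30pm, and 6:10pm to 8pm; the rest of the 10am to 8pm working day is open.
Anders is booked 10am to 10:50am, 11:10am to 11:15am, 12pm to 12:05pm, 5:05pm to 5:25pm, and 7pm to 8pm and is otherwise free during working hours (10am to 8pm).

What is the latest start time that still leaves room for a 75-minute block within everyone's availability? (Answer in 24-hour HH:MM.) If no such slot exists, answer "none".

Chen free within 10:00–20:00: 10:40–10:55, 11:20–20:00.
Aarav free within 10:00–20:00: 11:10–15:20, 16:05–16:15, 17:30–18:10.
Anders free within 10:00–20:00: 10:50–11:10, 11:15–12:00, 12:05–17:05, 17:25–19:00.
Chen ∩ Aarav: 11:20–15:20, 16:05–16:15, 17:30–18:10.
Chen ∩ Aarav ∩ Anders: 11:20–12:00, 12:05–15:20, 16:05–16:15, 17:30–18:10.
Windows ≥ 75 min: 12:05–15:20.
Latest start in the last window 12:05–15:20 is 15:20 − 75 min = 14:05.

14:05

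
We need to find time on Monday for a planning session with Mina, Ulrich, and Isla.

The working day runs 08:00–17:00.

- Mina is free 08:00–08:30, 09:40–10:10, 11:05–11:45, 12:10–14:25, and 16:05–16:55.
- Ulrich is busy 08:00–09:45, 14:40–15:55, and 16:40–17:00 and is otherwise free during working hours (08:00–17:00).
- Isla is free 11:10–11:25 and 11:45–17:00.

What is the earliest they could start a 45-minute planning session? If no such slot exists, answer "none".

12:10

Ulrich free within 08:00–17:00: 09:45–14:40, 15:55–16:40.
Mina ∩ Ulrich: 09:45–10:10, 11:05–11:45, 12:10–14:25, 16:05–16:40.
Mina ∩ Ulrich ∩ Isla: 11:10–11:25, 12:10–14:25, 16:05–16:40.
Windows ≥ 45 min: 12:10–14:25.
Earliest such window starts at 12:10.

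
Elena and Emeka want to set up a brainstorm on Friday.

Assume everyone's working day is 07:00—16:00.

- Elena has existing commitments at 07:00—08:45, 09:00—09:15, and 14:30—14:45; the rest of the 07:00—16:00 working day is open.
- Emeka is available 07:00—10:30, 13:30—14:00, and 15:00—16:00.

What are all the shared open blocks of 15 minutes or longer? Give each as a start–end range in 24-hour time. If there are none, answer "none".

Elena free within 07:00–16:00: 08:45–09:00, 09:15–14:30, 14:45–16:00.
Elena ∩ Emeka: 08:45–09:00, 09:15–10:30, 13:30–14:00, 15:00–16:00.
Windows ≥ 15 min: 08:45–09:00, 09:15–10:30, 13:30–14:00, 15:00–16:00.

08:45–09:00, 09:15–10:30, 13:30–14:00, 15:00–16:00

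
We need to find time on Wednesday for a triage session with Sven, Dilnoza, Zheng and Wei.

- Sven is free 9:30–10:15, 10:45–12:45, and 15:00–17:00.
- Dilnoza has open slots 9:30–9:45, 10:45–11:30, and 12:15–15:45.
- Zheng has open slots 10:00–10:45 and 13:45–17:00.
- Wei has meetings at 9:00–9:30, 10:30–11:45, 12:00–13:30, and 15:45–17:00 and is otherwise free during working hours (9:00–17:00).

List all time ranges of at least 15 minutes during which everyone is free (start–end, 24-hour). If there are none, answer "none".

15:00–15:45

Wei free within 09:00–17:00: 09:30–10:30, 11:45–12:00, 13:30–15:45.
Sven ∩ Dilnoza: 09:30–09:45, 10:45–11:30, 12:15–12:45, 15:00–15:45.
Sven ∩ Dilnoza ∩ Zheng: 15:00–15:45.
Sven ∩ Dilnoza ∩ Zheng ∩ Wei: 15:00–15:45.
Windows ≥ 15 min: 15:00–15:45.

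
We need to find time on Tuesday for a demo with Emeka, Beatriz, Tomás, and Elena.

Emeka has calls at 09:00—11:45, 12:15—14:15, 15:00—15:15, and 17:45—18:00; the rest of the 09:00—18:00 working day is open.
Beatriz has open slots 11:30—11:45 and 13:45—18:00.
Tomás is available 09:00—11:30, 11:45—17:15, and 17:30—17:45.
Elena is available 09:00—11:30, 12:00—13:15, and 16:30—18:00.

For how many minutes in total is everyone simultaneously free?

Emeka free within 09:00–18:00: 11:45–12:15, 14:15–15:00, 15:15–17:45.
Emeka ∩ Beatriz: 14:15–15:00, 15:15–17:45.
Emeka ∩ Beatriz ∩ Tomás: 14:15–15:00, 15:15–17:15, 17:30–17:45.
Emeka ∩ Beatriz ∩ Tomás ∩ Elena: 16:30–17:15, 17:30–17:45.
Total common minutes: 45 + 15 = 60.

60 minutes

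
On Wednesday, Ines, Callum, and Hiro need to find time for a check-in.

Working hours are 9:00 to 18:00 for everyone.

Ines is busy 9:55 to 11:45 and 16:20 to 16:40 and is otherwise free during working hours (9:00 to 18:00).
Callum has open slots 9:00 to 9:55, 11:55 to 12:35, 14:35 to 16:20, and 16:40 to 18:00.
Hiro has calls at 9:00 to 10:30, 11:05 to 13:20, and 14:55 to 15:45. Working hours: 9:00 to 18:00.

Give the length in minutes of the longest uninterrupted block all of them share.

80 minutes

Ines free within 09:00–18:00: 09:00–09:55, 11:45–16:20, 16:40–18:00.
Hiro free within 09:00–18:00: 10:30–11:05, 13:20–14:55, 15:45–18:00.
Ines ∩ Callum: 09:00–09:55, 11:55–12:35, 14:35–16:20, 16:40–18:00.
Ines ∩ Callum ∩ Hiro: 14:35–14:55, 15:45–16:20, 16:40–18:00.
Common window lengths: 20, 35, 80 min; longest is 80.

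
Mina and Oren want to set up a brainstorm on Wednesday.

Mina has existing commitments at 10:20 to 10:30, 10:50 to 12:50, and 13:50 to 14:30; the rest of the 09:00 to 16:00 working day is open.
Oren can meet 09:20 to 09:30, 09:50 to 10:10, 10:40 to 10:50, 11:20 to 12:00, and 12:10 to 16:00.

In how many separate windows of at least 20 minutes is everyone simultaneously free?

3

Mina free within 09:00–16:00: 09:00–10:20, 10:30–10:50, 12:50–13:50, 14:30–16:00.
Mina ∩ Oren: 09:20–09:30, 09:50–10:10, 10:40–10:50, 12:50–13:50, 14:30–16:00.
Windows ≥ 20 min: 09:50–10:10, 12:50–13:50, 14:30–16:00.
That's 3 windows.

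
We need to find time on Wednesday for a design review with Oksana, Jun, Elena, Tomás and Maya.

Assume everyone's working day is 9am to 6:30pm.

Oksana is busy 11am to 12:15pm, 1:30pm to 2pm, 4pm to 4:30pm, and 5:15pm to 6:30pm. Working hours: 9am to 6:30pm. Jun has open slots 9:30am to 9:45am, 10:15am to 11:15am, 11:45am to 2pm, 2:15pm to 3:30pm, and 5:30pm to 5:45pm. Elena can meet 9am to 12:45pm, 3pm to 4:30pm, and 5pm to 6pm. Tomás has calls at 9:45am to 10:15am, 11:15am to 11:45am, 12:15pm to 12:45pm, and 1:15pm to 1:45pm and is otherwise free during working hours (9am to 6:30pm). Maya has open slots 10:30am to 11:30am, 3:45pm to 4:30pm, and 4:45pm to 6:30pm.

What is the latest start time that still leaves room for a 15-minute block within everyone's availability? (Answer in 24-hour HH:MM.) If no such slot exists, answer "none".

Oksana free within 09:00–18:30: 09:00–11:00, 12:15–13:30, 14:00–16:00, 16:30–17:15.
Tomás free within 09:00–18:30: 09:00–09:45, 10:15–11:15, 11:45–12:15, 12:45–13:15, 13:45–18:30.
Oksana ∩ Jun: 09:30–09:45, 10:15–11:00, 12:15–13:30, 14:15–15:30.
Oksana ∩ Jun ∩ Elena: 09:30–09:45, 10:15–11:00, 12:15–12:45, 15:00–15:30.
Oksana ∩ Jun ∩ Elena ∩ Tomás: 09:30–09:45, 10:15–11:00, 15:00–15:30.
Oksana ∩ Jun ∩ Elena ∩ Tomás ∩ Maya: 10:30–11:00.
Windows ≥ 15 min: 10:30–11:00.
Latest start in the last window 10:30–11:00 is 11:00 − 15 min = 10:45.

10:45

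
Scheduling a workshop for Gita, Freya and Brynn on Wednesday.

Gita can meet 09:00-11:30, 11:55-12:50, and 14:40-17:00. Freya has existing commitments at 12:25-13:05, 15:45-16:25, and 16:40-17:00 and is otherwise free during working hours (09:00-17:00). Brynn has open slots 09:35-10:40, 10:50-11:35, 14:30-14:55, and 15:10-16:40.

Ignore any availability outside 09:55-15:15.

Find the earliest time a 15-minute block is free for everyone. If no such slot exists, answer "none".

09:55

Freya free within 09:00–17:00: 09:00–12:25, 13:05–15:45, 16:25–16:40.
Gita ∩ Freya: 09:00–11:30, 11:55–12:25, 14:40–15:45, 16:25–16:40.
Gita ∩ Freya ∩ Brynn: 09:35–10:40, 10:50–11:30, 14:40–14:55, 15:10–15:45, 16:25–16:40.
Restricted to 09:55–15:15: 09:55–10:40, 10:50–11:30, 14:40–14:55, 15:10–15:15.
Windows ≥ 15 min: 09:55–10:40, 10:50–11:30, 14:40–14:55.
Earliest such window starts at 09:55.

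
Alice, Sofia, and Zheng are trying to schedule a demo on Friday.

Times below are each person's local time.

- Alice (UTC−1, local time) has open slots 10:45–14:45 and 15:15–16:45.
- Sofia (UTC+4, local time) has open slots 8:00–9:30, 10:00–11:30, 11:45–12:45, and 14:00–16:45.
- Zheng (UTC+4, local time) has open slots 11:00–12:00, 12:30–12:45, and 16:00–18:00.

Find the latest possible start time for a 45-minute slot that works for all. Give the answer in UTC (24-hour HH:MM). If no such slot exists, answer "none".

12:00

Alice → UTC: 11:45–15:45, 16:15–17:45.
Sofia → UTC: 04:00–05:30, 06:00–07:30, 07:45–08:45, 10:00–12:45.
Zheng → UTC: 07:00–08:00, 08:30–08:45, 12:00–14:00.
Alice ∩ Sofia: 11:45–12:45.
Alice ∩ Sofia ∩ Zheng: 12:00–12:45.
Windows ≥ 45 min: 12:00–12:45.
Latest start in the last window 12:00–12:45 is 12:45 − 45 min = 12:00.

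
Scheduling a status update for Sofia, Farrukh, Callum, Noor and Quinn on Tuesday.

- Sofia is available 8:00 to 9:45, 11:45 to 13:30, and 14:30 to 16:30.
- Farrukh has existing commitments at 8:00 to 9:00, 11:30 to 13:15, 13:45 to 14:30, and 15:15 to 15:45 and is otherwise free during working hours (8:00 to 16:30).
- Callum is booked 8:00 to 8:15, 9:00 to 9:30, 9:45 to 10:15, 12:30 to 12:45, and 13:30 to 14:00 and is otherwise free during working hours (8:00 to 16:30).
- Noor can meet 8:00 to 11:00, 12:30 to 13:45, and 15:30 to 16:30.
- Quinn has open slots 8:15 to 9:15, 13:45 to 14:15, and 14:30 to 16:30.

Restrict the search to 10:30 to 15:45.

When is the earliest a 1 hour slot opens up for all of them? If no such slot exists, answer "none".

Farrukh free within 08:00–16:30: 09:00–11:30, 13:15–13:45, 14:30–15:15, 15:45–16:30.
Callum free within 08:00–16:30: 08:15–09:00, 09:30–09:45, 10:15–12:30, 12:45–13:30, 14:00–16:30.
Sofia ∩ Farrukh: 09:00–09:45, 13:15–13:30, 14:30–15:15, 15:45–16:30.
Sofia ∩ Farrukh ∩ Callum: 09:30–09:45, 13:15–13:30, 14:30–15:15, 15:45–16:30.
Sofia ∩ Farrukh ∩ Callum ∩ Noor: 09:30–09:45, 13:15–13:30, 15:45–16:30.
Sofia ∩ Farrukh ∩ Callum ∩ Noor ∩ Quinn: 15:45–16:30.
Restricted to 10:30–15:45: (none).
Windows ≥ 60 min: (none).

none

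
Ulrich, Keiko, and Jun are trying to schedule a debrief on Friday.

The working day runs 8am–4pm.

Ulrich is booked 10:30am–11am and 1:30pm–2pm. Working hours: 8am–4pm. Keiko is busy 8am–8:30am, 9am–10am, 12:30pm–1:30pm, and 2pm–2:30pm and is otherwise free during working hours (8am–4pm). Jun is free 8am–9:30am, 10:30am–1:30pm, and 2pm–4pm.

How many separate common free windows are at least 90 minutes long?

Ulrich free within 08:00–16:00: 08:00–10:30, 11:00–13:30, 14:00–16:00.
Keiko free within 08:00–16:00: 08:30–09:00, 10:00–12:30, 13:30–14:00, 14:30–16:00.
Ulrich ∩ Keiko: 08:30–09:00, 10:00–10:30, 11:00–12:30, 14:30–16:00.
Ulrich ∩ Keiko ∩ Jun: 08:30–09:00, 11:00–12:30, 14:30–16:00.
Windows ≥ 90 min: 11:00–12:30, 14:30–16:00.
That's 2 windows.

2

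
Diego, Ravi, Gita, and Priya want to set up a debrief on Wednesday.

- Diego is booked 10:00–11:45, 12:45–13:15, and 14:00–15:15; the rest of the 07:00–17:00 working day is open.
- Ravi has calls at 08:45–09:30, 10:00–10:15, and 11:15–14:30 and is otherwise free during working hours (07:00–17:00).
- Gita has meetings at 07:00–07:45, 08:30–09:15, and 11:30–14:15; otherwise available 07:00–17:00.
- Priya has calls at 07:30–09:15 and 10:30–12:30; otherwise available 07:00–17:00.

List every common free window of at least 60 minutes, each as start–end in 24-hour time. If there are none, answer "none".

Diego free within 07:00–17:00: 07:00–10:00, 11:45–12:45, 13:15–14:00, 15:15–17:00.
Ravi free within 07:00–17:00: 07:00–08:45, 09:30–10:00, 10:15–11:15, 14:30–17:00.
Gita free within 07:00–17:00: 07:45–08:30, 09:15–11:30, 14:15–17:00.
Priya free within 07:00–17:00: 07:00–07:30, 09:15–10:30, 12:30–17:00.
Diego ∩ Ravi: 07:00–08:45, 09:30–10:00, 15:15–17:00.
Diego ∩ Ravi ∩ Gita: 07:45–08:30, 09:30–10:00, 15:15–17:00.
Diego ∩ Ravi ∩ Gita ∩ Priya: 09:30–10:00, 15:15–17:00.
Windows ≥ 60 min: 15:15–17:00.

15:15–17:00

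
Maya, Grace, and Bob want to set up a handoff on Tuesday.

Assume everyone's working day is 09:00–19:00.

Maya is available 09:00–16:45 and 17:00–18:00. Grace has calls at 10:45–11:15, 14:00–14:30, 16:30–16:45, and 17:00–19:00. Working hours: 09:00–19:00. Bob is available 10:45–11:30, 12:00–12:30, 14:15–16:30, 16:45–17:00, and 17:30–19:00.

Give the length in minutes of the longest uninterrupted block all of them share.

120 minutes

Grace free within 09:00–19:00: 09:00–10:45, 11:15–14:00, 14:30–16:30, 16:45–17:00.
Maya ∩ Grace: 09:00–10:45, 11:15–14:00, 14:30–16:30.
Maya ∩ Grace ∩ Bob: 11:15–11:30, 12:00–12:30, 14:30–16:30.
Common window lengths: 15, 30, 120 min; longest is 120.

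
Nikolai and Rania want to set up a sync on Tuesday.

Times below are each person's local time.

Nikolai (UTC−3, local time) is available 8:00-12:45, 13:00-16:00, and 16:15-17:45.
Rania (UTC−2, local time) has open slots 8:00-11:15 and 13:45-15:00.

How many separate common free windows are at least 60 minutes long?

2

Nikolai → UTC: 11:00–15:45, 16:00–19:00, 19:15–20:45.
Rania → UTC: 10:00–13:15, 15:45–17:00.
Nikolai ∩ Rania: 11:00–13:15, 16:00–17:00.
Windows ≥ 60 min: 11:00–13:15, 16:00–17:00.
That's 2 windows.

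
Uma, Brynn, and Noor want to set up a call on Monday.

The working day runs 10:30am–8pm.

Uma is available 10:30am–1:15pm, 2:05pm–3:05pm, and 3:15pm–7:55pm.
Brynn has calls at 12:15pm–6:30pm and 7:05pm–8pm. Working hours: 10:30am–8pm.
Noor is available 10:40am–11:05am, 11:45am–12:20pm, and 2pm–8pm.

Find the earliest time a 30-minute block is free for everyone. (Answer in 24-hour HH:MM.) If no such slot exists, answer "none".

11:45

Brynn free within 10:30–20:00: 10:30–12:15, 18:30–19:05.
Uma ∩ Brynn: 10:30–12:15, 18:30–19:05.
Uma ∩ Brynn ∩ Noor: 10:40–11:05, 11:45–12:15, 18:30–19:05.
Windows ≥ 30 min: 11:45–12:15, 18:30–19:05.
Earliest such window starts at 11:45.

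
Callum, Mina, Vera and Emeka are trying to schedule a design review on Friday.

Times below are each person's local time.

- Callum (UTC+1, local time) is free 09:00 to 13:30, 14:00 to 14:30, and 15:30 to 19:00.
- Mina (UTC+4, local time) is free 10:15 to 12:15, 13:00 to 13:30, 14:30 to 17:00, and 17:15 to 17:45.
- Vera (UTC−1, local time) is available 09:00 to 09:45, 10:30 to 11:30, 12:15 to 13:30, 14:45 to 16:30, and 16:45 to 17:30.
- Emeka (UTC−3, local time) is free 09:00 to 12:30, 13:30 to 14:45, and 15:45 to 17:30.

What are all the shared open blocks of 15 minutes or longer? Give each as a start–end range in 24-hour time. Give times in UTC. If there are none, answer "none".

Callum → UTC: 08:00–12:30, 13:00–13:30, 14:30–18:00.
Mina → UTC: 06:15–08:15, 09:00–09:30, 10:30–13:00, 13:15–13:45.
Vera → UTC: 10:00–10:45, 11:30–12:30, 13:15–14:30, 15:45–17:30, 17:45–18:30.
Emeka → UTC: 12:00–15:30, 16:30–17:45, 18:45–20:30.
Callum ∩ Mina: 08:00–08:15, 09:00–09:30, 10:30–12:30, 13:15–13:30.
Callum ∩ Mina ∩ Vera: 10:30–10:45, 11:30–12:30, 13:15–13:30.
Callum ∩ Mina ∩ Vera ∩ Emeka: 12:00–12:30, 13:15–13:30.
Windows ≥ 15 min: 12:00–12:30, 13:15–13:30.

12:00–12:30, 13:15–13:30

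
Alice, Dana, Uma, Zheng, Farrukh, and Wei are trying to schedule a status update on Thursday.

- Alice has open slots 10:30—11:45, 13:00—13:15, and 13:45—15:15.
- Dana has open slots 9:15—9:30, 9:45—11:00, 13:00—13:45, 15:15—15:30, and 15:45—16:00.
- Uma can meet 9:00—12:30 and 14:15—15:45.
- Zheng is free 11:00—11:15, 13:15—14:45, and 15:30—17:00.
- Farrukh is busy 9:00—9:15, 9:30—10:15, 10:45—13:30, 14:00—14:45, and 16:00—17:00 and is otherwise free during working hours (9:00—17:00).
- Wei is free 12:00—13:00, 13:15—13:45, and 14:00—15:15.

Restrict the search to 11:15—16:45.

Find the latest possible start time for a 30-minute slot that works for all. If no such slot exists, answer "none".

Farrukh free within 09:00–17:00: 09:15–09:30, 10:15–10:45, 13:30–14:00, 14:45–16:00.
Alice ∩ Dana: 10:30–11:00, 13:00–13:15.
Alice ∩ Dana ∩ Uma: 10:30–11:00.
Alice ∩ Dana ∩ Uma ∩ Zheng: (none).
Alice ∩ Dana ∩ Uma ∩ Zheng ∩ Farrukh: (none).
Alice ∩ Dana ∩ Uma ∩ Zheng ∩ Farrukh ∩ Wei: (none).
Restricted to 11:15–16:45: (none).
Windows ≥ 30 min: (none).

none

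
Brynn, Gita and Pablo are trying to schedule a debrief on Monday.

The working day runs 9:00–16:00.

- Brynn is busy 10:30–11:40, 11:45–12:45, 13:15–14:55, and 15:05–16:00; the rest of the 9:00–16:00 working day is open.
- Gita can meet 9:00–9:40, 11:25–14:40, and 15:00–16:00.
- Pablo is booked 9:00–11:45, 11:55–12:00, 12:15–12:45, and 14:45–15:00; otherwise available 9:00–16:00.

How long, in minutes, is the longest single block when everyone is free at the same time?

30 minutes

Brynn free within 09:00–16:00: 09:00–10:30, 11:40–11:45, 12:45–13:15, 14:55–15:05.
Pablo free within 09:00–16:00: 11:45–11:55, 12:00–12:15, 12:45–14:45, 15:00–16:00.
Brynn ∩ Gita: 09:00–09:40, 11:40–11:45, 12:45–13:15, 15:00–15:05.
Brynn ∩ Gita ∩ Pablo: 12:45–13:15, 15:00–15:05.
Common window lengths: 30, 5 min; longest is 30.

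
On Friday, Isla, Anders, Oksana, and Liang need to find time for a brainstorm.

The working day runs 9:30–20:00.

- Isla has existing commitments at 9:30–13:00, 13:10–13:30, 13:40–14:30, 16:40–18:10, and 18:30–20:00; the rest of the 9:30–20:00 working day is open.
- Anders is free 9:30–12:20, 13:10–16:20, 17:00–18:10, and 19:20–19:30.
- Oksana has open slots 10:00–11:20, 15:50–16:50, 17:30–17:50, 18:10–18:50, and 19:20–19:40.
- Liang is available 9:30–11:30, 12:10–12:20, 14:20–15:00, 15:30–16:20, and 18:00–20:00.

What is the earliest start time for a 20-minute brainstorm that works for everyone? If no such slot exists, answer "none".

Isla free within 09:30–20:00: 13:00–13:10, 13:30–13:40, 14:30–16:40, 18:10–18:30.
Isla ∩ Anders: 13:30–13:40, 14:30–16:20.
Isla ∩ Anders ∩ Oksana: 15:50–16:20.
Isla ∩ Anders ∩ Oksana ∩ Liang: 15:50–16:20.
Windows ≥ 20 min: 15:50–16:20.
Earliest such window starts at 15:50.

15:50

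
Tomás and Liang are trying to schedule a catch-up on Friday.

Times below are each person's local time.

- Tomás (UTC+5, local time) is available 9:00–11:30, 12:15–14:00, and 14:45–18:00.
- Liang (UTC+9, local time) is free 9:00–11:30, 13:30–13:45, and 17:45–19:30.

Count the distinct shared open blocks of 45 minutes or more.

Tomás → UTC: 04:00–06:30, 07:15–09:00, 09:45–13:00.
Liang → UTC: 00:00–02:30, 04:30–04:45, 08:45–10:30.
Tomás ∩ Liang: 04:30–04:45, 08:45–09:00, 09:45–10:30.
Windows ≥ 45 min: 09:45–10:30.
That's 1 window.

1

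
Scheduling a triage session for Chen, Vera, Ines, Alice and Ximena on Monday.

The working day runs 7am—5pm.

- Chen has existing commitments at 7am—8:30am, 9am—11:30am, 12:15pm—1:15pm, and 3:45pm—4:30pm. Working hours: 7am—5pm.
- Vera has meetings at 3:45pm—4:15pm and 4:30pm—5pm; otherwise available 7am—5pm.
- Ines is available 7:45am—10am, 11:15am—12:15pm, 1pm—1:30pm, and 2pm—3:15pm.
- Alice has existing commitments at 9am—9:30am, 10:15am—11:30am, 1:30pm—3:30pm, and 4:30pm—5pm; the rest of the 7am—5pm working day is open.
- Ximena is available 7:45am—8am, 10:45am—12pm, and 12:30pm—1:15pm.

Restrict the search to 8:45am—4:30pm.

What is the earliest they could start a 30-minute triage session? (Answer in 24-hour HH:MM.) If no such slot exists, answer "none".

Chen free within 07:00–17:00: 08:30–09:00, 11:30–12:15, 13:15–15:45, 16:30–17:00.
Vera free within 07:00–17:00: 07:00–15:45, 16:15–16:30.
Alice free within 07:00–17:00: 07:00–09:00, 09:30–10:15, 11:30–13:30, 15:30–16:30.
Chen ∩ Vera: 08:30–09:00, 11:30–12:15, 13:15–15:45.
Chen ∩ Vera ∩ Ines: 08:30–09:00, 11:30–12:15, 13:15–13:30, 14:00–15:15.
Chen ∩ Vera ∩ Ines ∩ Alice: 08:30–09:00, 11:30–12:15, 13:15–13:30.
Chen ∩ Vera ∩ Ines ∩ Alice ∩ Ximena: 11:30–12:00.
Restricted to 08:45–16:30: 11:30–12:00.
Windows ≥ 30 min: 11:30–12:00.
Earliest such window starts at 11:30.

11:30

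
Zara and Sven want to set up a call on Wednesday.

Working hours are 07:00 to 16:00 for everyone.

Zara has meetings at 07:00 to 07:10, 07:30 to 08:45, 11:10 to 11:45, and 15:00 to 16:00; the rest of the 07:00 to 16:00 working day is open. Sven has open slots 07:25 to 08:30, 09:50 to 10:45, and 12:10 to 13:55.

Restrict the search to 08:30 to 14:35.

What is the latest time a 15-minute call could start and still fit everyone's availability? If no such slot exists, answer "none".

13:40

Zara free within 07:00–16:00: 07:10–07:30, 08:45–11:10, 11:45–15:00.
Zara ∩ Sven: 07:25–07:30, 09:50–10:45, 12:10–13:55.
Restricted to 08:30–14:35: 09:50–10:45, 12:10–13:55.
Windows ≥ 15 min: 09:50–10:45, 12:10–13:55.
Latest start in the last window 12:10–13:55 is 13:55 − 15 min = 13:40.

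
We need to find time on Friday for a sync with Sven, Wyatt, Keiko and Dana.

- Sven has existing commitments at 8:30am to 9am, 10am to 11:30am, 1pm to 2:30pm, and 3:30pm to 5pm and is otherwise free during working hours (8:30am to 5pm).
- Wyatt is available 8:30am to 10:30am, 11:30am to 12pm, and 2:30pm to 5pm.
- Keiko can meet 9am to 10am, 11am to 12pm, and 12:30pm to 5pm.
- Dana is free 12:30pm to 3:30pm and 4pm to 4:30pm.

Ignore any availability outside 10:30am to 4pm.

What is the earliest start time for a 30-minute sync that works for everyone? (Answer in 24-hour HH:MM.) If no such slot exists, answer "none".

14:30

Sven free within 08:30–17:00: 09:00–10:00, 11:30–13:00, 14:30–15:30.
Sven ∩ Wyatt: 09:00–10:00, 11:30–12:00, 14:30–15:30.
Sven ∩ Wyatt ∩ Keiko: 09:00–10:00, 11:30–12:00, 14:30–15:30.
Sven ∩ Wyatt ∩ Keiko ∩ Dana: 14:30–15:30.
Restricted to 10:30–16:00: 14:30–15:30.
Windows ≥ 30 min: 14:30–15:30.
Earliest such window starts at 14:30.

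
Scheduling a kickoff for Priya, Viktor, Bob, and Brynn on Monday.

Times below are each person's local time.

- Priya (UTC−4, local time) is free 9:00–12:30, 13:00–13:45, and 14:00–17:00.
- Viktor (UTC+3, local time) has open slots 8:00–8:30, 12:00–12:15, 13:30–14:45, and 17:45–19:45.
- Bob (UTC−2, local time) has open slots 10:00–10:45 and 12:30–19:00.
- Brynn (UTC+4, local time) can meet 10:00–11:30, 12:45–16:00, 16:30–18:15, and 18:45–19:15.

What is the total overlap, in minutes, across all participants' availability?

Priya → UTC: 13:00–16:30, 17:00–17:45, 18:00–21:00.
Viktor → UTC: 05:00–05:30, 09:00–09:15, 10:30–11:45, 14:45–16:45.
Bob → UTC: 12:00–12:45, 14:30–21:00.
Brynn → UTC: 06:00–07:30, 08:45–12:00, 12:30–14:15, 14:45–15:15.
Priya ∩ Viktor: 14:45–16:30.
Priya ∩ Viktor ∩ Bob: 14:45–16:30.
Priya ∩ Viktor ∩ Bob ∩ Brynn: 14:45–15:15.
Total common minutes: 30.

30 minutes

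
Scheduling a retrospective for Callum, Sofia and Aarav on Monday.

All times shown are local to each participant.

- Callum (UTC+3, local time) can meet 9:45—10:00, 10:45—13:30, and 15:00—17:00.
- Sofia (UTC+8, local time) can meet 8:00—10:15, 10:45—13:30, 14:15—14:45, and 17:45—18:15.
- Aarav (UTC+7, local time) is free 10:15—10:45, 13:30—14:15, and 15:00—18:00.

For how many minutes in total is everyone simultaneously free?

30 minutes

Callum → UTC: 06:45–07:00, 07:45–10:30, 12:00–14:00.
Sofia → UTC: 00:00–02:15, 02:45–05:30, 06:15–06:45, 09:45–10:15.
Aarav → UTC: 03:15–03:45, 06:30–07:15, 08:00–11:00.
Callum ∩ Sofia: 09:45–10:15.
Callum ∩ Sofia ∩ Aarav: 09:45–10:15.
Total common minutes: 30.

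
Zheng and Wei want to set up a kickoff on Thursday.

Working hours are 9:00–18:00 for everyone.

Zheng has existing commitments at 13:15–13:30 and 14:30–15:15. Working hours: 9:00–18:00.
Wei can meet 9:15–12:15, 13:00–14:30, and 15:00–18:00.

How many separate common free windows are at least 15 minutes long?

4

Zheng free within 09:00–18:00: 09:00–13:15, 13:30–14:30, 15:15–18:00.
Zheng ∩ Wei: 09:15–12:15, 13:00–13:15, 13:30–14:30, 15:15–18:00.
Windows ≥ 15 min: 09:15–12:15, 13:00–13:15, 13:30–14:30, 15:15–18:00.
That's 4 windows.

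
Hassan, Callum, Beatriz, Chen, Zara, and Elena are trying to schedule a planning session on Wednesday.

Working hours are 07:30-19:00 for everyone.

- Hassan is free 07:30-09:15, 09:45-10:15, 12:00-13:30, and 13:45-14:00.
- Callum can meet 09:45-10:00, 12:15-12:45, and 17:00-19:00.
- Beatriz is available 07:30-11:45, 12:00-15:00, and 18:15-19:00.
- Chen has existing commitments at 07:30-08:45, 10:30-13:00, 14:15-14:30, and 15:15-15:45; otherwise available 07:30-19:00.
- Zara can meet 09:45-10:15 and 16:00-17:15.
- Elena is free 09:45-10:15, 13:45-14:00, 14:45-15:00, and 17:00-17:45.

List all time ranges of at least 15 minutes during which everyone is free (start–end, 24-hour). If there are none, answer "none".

Chen free within 07:30–19:00: 08:45–10:30, 13:00–14:15, 14:30–15:15, 15:45–19:00.
Hassan ∩ Callum: 09:45–10:00, 12:15–12:45.
Hassan ∩ Callum ∩ Beatriz: 09:45–10:00, 12:15–12:45.
Hassan ∩ Callum ∩ Beatriz ∩ Chen: 09:45–10:00.
Hassan ∩ Callum ∩ Beatriz ∩ Chen ∩ Zara: 09:45–10:00.
Hassan ∩ Callum ∩ Beatriz ∩ Chen ∩ Zara ∩ Elena: 09:45–10:00.
Windows ≥ 15 min: 09:45–10:00.

09:45–10:00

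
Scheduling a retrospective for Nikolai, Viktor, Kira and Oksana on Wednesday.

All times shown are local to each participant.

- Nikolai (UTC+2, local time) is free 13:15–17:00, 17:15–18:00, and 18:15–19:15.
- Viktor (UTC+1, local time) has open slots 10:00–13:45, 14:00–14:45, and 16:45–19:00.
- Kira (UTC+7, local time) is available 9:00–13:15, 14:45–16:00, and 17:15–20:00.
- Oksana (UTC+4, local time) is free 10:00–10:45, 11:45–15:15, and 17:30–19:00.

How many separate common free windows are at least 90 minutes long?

0

Nikolai → UTC: 11:15–15:00, 15:15–16:00, 16:15–17:15.
Viktor → UTC: 09:00–12:45, 13:00–13:45, 15:45–18:00.
Kira → UTC: 02:00–06:15, 07:45–09:00, 10:15–13:00.
Oksana → UTC: 06:00–06:45, 07:45–11:15, 13:30–15:00.
Nikolai ∩ Viktor: 11:15–12:45, 13:00–13:45, 15:45–16:00, 16:15–17:15.
Nikolai ∩ Viktor ∩ Kira: 11:15–12:45.
Nikolai ∩ Viktor ∩ Kira ∩ Oksana: (none).
Windows ≥ 90 min: (none).
That's 0 windows.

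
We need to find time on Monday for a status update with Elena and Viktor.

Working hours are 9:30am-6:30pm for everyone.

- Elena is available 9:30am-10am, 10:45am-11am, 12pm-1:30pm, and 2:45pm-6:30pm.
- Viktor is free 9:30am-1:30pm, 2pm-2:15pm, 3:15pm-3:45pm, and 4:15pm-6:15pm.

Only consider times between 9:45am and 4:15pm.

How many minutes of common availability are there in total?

Elena ∩ Viktor: 09:30–10:00, 10:45–11:00, 12:00–13:30, 15:15–15:45, 16:15–18:15.
Restricted to 09:45–16:15: 09:45–10:00, 10:45–11:00, 12:00–13:30, 15:15–15:45.
Total common minutes: 15 + 15 + 90 + 30 = 150.

150 minutes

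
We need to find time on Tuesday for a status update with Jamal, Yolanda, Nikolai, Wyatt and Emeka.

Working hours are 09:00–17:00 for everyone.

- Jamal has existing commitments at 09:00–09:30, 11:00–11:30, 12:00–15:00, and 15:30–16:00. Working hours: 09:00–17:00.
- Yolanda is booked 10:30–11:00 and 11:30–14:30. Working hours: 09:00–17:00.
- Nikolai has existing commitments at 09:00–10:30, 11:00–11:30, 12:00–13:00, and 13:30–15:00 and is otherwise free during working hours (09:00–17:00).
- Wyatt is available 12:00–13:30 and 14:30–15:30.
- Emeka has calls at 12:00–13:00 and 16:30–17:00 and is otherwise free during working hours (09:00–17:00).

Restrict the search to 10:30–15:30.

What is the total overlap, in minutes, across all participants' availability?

Jamal free within 09:00–17:00: 09:30–11:00, 11:30–12:00, 15:00–15:30, 16:00–17:00.
Yolanda free within 09:00–17:00: 09:00–10:30, 11:00–11:30, 14:30–17:00.
Nikolai free within 09:00–17:00: 10:30–11:00, 11:30–12:00, 13:00–13:30, 15:00–17:00.
Emeka free within 09:00–17:00: 09:00–12:00, 13:00–16:30.
Jamal ∩ Yolanda: 09:30–10:30, 15:00–15:30, 16:00–17:00.
Jamal ∩ Yolanda ∩ Nikolai: 15:00–15:30, 16:00–17:00.
Jamal ∩ Yolanda ∩ Nikolai ∩ Wyatt: 15:00–15:30.
Jamal ∩ Yolanda ∩ Nikolai ∩ Wyatt ∩ Emeka: 15:00–15:30.
Restricted to 10:30–15:30: 15:00–15:30.
Total common minutes: 30.

30 minutes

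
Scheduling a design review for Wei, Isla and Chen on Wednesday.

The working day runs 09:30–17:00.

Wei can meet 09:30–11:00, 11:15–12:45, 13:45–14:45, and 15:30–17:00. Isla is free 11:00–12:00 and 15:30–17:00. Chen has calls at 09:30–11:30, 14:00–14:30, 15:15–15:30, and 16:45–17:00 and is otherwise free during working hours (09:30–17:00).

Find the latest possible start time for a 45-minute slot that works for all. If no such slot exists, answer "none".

Chen free within 09:30–17:00: 11:30–14:00, 14:30–15:15, 15:30–16:45.
Wei ∩ Isla: 11:15–12:00, 15:30–17:00.
Wei ∩ Isla ∩ Chen: 11:30–12:00, 15:30–16:45.
Windows ≥ 45 min: 15:30–16:45.
Latest start in the last window 15:30–16:45 is 16:45 − 45 min = 16:00.

16:00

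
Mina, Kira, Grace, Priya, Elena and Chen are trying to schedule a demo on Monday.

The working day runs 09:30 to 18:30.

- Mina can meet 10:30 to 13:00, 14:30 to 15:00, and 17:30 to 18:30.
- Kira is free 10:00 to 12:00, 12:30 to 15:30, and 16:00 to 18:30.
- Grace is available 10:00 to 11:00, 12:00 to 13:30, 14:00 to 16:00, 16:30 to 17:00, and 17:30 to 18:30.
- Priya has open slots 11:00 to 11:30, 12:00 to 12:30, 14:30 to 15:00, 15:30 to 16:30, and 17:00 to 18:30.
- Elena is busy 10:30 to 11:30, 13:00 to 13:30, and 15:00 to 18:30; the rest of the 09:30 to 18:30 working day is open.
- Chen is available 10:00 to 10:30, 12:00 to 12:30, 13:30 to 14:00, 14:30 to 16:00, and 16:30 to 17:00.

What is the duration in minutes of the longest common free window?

Elena free within 09:30–18:30: 09:30–10:30, 11:30–13:00, 13:30–15:00.
Mina ∩ Kira: 10:30–12:00, 12:30–13:00, 14:30–15:00, 17:30–18:30.
Mina ∩ Kira ∩ Grace: 10:30–11:00, 12:30–13:00, 14:30–15:00, 17:30–18:30.
Mina ∩ Kira ∩ Grace ∩ Priya: 14:30–15:00, 17:30–18:30.
Mina ∩ Kira ∩ Grace ∩ Priya ∩ Elena: 14:30–15:00.
Mina ∩ Kira ∩ Grace ∩ Priya ∩ Elena ∩ Chen: 14:30–15:00.
Single common window of 30 minutes.

30 minutes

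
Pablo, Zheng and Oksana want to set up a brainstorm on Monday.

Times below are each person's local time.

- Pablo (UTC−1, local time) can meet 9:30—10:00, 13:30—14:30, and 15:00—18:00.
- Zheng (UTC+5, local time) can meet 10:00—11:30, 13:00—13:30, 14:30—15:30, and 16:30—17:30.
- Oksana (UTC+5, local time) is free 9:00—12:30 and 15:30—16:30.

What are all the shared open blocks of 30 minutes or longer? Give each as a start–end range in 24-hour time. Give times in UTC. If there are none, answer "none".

Pablo → UTC: 10:30–11:00, 14:30–15:30, 16:00–19:00.
Zheng → UTC: 05:00–06:30, 08:00–08:30, 09:30–10:30, 11:30–12:30.
Oksana → UTC: 04:00–07:30, 10:30–11:30.
Pablo ∩ Zheng: (none).
Pablo ∩ Zheng ∩ Oksana: (none).
Windows ≥ 30 min: (none).

none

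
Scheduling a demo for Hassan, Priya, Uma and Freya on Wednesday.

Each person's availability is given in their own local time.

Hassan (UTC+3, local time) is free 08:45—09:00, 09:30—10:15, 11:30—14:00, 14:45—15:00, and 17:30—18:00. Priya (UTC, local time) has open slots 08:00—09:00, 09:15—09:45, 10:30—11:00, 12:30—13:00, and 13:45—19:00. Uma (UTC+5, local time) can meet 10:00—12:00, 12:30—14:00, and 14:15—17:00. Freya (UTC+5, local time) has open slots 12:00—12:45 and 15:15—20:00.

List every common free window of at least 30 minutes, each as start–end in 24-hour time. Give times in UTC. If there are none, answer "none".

10:30–11:00

Hassan → UTC: 05:45–06:00, 06:30–07:15, 08:30–11:00, 11:45–12:00, 14:30–15:00.
Priya → UTC: 08:00–09:00, 09:15–09:45, 10:30–11:00, 12:30–13:00, 13:45–19:00.
Uma → UTC: 05:00–07:00, 07:30–09:00, 09:15–12:00.
Freya → UTC: 07:00–07:45, 10:15–15:00.
Hassan ∩ Priya: 08:30–09:00, 09:15–09:45, 10:30–11:00, 14:30–15:00.
Hassan ∩ Priya ∩ Uma: 08:30–09:00, 09:15–09:45, 10:30–11:00.
Hassan ∩ Priya ∩ Uma ∩ Freya: 10:30–11:00.
Windows ≥ 30 min: 10:30–11:00.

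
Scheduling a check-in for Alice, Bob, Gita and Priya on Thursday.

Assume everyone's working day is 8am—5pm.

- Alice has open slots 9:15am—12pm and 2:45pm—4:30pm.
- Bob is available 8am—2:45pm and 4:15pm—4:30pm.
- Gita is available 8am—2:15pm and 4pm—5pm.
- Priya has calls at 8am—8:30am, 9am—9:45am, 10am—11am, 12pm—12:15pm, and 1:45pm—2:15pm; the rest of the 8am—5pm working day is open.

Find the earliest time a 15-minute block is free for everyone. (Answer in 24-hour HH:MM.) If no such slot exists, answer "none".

09:45

Priya free within 08:00–17:00: 08:30–09:00, 09:45–10:00, 11:00–12:00, 12:15–13:45, 14:15–17:00.
Alice ∩ Bob: 09:15–12:00, 16:15–16:30.
Alice ∩ Bob ∩ Gita: 09:15–12:00, 16:15–16:30.
Alice ∩ Bob ∩ Gita ∩ Priya: 09:45–10:00, 11:00–12:00, 16:15–16:30.
Windows ≥ 15 min: 09:45–10:00, 11:00–12:00, 16:15–16:30.
Earliest such window starts at 09:45.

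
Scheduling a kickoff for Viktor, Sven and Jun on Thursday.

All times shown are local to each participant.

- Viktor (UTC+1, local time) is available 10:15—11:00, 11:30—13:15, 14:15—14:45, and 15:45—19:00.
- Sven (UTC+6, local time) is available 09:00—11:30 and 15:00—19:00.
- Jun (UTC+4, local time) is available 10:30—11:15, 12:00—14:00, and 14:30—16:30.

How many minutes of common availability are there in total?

150 minutes

Viktor → UTC: 09:15–10:00, 10:30–12:15, 13:15–13:45, 14:45–18:00.
Sven → UTC: 03:00–05:30, 09:00–13:00.
Jun → UTC: 06:30–07:15, 08:00–10:00, 10:30–12:30.
Viktor ∩ Sven: 09:15–10:00, 10:30–12:15.
Viktor ∩ Sven ∩ Jun: 09:15–10:00, 10:30–12:15.
Total common minutes: 45 + 105 = 150.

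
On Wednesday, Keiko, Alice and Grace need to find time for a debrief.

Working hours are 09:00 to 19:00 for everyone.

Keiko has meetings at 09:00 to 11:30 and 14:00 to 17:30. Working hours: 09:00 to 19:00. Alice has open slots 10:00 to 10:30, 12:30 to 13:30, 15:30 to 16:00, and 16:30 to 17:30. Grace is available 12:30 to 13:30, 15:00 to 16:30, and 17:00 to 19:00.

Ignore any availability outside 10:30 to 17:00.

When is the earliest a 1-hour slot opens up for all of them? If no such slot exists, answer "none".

12:30

Keiko free within 09:00–19:00: 11:30–14:00, 17:30–19:00.
Keiko ∩ Alice: 12:30–13:30.
Keiko ∩ Alice ∩ Grace: 12:30–13:30.
Restricted to 10:30–17:00: 12:30–13:30.
Windows ≥ 60 min: 12:30–13:30.
Earliest such window starts at 12:30.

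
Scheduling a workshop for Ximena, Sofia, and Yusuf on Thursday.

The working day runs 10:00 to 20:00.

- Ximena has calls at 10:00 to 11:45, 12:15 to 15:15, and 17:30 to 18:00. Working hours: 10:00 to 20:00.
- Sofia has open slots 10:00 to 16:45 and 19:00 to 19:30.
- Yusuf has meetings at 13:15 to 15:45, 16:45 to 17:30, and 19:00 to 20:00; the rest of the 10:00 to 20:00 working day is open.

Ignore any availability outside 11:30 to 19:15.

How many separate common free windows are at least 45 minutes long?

1

Ximena free within 10:00–20:00: 11:45–12:15, 15:15–17:30, 18:00–20:00.
Yusuf free within 10:00–20:00: 10:00–13:15, 15:45–16:45, 17:30–19:00.
Ximena ∩ Sofia: 11:45–12:15, 15:15–16:45, 19:00–19:30.
Ximena ∩ Sofia ∩ Yusuf: 11:45–12:15, 15:45–16:45.
Restricted to 11:30–19:15: 11:45–12:15, 15:45–16:45.
Windows ≥ 45 min: 15:45–16:45.
That's 1 window.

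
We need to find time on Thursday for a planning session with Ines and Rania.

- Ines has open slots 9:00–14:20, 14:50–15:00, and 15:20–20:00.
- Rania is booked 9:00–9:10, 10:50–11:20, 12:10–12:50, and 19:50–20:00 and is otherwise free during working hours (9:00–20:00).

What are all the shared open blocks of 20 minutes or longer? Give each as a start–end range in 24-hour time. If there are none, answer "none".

Rania free within 09:00–20:00: 09:10–10:50, 11:20–12:10, 12:50–19:50.
Ines ∩ Rania: 09:10–10:50, 11:20–12:10, 12:50–14:20, 14:50–15:00, 15:20–19:50.
Windows ≥ 20 min: 09:10–10:50, 11:20–12:10, 12:50–14:20, 15:20–19:50.

09:10–10:50, 11:20–12:10, 12:50–14:20, 15:20–19:50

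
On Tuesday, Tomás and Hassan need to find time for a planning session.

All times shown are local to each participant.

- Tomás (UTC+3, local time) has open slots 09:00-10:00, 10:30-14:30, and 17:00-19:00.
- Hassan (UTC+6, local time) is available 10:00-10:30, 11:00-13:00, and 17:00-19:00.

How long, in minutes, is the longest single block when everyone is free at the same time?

Tomás → UTC: 06:00–07:00, 07:30–11:30, 14:00–16:00.
Hassan → UTC: 04:00–04:30, 05:00–07:00, 11:00–13:00.
Tomás ∩ Hassan: 06:00–07:00, 11:00–11:30.
Common window lengths: 60, 30 min; longest is 60.

60 minutes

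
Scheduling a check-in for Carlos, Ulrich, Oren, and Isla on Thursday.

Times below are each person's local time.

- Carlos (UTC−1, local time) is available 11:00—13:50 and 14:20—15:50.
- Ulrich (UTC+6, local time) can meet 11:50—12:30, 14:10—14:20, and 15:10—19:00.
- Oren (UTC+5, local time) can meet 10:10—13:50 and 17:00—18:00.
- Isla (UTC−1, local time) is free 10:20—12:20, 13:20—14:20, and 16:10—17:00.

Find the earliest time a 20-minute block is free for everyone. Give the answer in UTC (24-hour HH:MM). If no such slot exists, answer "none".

Carlos → UTC: 12:00–14:50, 15:20–16:50.
Ulrich → UTC: 05:50–06:30, 08:10–08:20, 09:10–13:00.
Oren → UTC: 05:10–08:50, 12:00–13:00.
Isla → UTC: 11:20–13:20, 14:20–15:20, 17:10–18:00.
Carlos ∩ Ulrich: 12:00–13:00.
Carlos ∩ Ulrich ∩ Oren: 12:00–13:00.
Carlos ∩ Ulrich ∩ Oren ∩ Isla: 12:00–13:00.
Windows ≥ 20 min: 12:00–13:00.
Earliest such window starts at 12:00.

12:00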